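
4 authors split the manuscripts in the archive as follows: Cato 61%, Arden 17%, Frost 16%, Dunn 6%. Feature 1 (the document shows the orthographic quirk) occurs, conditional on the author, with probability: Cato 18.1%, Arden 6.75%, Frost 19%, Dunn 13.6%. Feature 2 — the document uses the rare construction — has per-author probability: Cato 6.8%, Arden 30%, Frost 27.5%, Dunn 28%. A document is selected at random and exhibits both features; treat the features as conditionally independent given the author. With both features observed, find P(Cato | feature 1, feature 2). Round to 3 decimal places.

By Bayes' rule, posterior ∝ prior × likelihood:
  Cato: 0.61 × 0.181 × 0.068 = 0.00750788
  Arden: 0.17 × 0.0675 × 0.3 = 0.0034425
  Frost: 0.16 × 0.19 × 0.275 = 0.00836
  Dunn: 0.06 × 0.136 × 0.28 = 0.0022848
Normalizing constant = 0.02159518.
P(Cato | evidence) = 0.00750788 / 0.02159518 ≈ 0.348.

0.348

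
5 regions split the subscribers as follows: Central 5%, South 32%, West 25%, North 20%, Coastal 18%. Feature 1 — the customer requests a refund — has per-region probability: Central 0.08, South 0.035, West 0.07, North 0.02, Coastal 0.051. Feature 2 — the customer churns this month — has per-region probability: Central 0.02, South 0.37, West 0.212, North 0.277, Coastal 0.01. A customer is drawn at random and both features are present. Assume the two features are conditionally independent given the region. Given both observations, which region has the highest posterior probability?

South

Compute prior × likelihood for every hypothesis:
  Central: 0.05 × 0.08 × 0.02 = 0.00008
  South: 0.32 × 0.035 × 0.37 = 0.004144
  West: 0.25 × 0.07 × 0.212 = 0.00371
  North: 0.2 × 0.02 × 0.277 = 0.001108
  Coastal: 0.18 × 0.051 × 0.01 = 0.0000918
Sum = 0.0091338.
Largest term belongs to South, so South is most probable.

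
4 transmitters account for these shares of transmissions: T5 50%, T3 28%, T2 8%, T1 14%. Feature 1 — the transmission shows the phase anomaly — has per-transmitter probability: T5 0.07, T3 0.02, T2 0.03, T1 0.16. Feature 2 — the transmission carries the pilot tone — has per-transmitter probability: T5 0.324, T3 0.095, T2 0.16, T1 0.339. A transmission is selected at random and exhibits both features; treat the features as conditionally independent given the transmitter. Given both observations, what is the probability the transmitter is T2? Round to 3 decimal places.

Prior × likelihood for each hypothesis:
  T5: 0.5 × 0.07 × 0.324 = 0.01134
  T3: 0.28 × 0.02 × 0.095 = 0.000532
  T2: 0.08 × 0.03 × 0.16 = 0.000384
  T1: 0.14 × 0.16 × 0.339 = 0.0075936
Sum = 0.0198496.
P(T2 | evidence) = 0.000384 / 0.0198496 ≈ 0.019.

0.019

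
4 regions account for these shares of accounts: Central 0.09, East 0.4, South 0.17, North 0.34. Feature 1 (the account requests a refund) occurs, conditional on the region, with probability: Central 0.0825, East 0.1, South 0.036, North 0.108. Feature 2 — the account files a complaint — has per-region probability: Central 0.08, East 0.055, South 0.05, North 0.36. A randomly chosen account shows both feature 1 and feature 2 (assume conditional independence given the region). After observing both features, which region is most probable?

Compute prior × likelihood for every hypothesis:
  Central: 0.09 × 0.0825 × 0.08 = 0.000594
  East: 0.4 × 0.1 × 0.055 = 0.0022
  South: 0.17 × 0.036 × 0.05 = 0.000306
  North: 0.34 × 0.108 × 0.36 = 0.0132192
Normalizing constant = 0.0163192.
Largest term belongs to North, so North is most probable.

North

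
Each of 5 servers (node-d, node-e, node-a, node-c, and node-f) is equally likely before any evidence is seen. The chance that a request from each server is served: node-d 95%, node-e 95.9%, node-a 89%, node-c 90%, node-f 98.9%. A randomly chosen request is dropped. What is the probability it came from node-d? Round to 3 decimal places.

0.160

Taking complements, P(dropped | each) = node-d 0.05, node-e 0.041, node-a 0.11, node-c 0.1, node-f 0.011.
With a uniform prior (1/5 each), posterior ∝ likelihood:
  node-d: 0.05
  node-e: 0.041
  node-a: 0.11
  node-c: 0.1
  node-f: 0.011
Sum = 0.312.
P(node-d | evidence) = 0.05 / 0.312 ≈ 0.160.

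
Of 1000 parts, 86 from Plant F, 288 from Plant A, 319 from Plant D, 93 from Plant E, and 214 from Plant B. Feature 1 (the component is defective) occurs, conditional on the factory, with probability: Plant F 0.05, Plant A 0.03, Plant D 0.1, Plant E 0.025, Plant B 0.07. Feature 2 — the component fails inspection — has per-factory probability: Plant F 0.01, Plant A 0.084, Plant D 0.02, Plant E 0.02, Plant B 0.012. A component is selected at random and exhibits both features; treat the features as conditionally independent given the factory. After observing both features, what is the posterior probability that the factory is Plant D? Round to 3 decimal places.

Compute prior × likelihood for every hypothesis:
  Plant F: 0.086 × 0.05 × 0.01 = 0.000043
  Plant A: 0.288 × 0.03 × 0.084 = 0.00072576
  Plant D: 0.319 × 0.1 × 0.02 = 0.000638
  Plant E: 0.093 × 0.025 × 0.02 = 0.0000465
  Plant B: 0.214 × 0.07 × 0.012 = 0.00017976
Total = 0.00163302.
P(Plant D | evidence) = 0.000638 / 0.00163302 ≈ 0.391.

0.391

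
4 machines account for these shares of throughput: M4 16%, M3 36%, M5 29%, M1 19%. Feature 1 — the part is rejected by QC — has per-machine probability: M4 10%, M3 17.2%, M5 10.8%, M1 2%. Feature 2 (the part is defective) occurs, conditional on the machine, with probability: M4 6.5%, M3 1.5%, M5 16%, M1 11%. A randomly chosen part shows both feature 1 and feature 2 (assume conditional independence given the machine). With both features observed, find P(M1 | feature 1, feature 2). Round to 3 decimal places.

Prior × likelihood for each hypothesis:
  M4: 0.16 × 0.1 × 0.065 = 0.00104
  M3: 0.36 × 0.172 × 0.015 = 0.0009288
  M5: 0.29 × 0.108 × 0.16 = 0.0050112
  M1: 0.19 × 0.02 × 0.11 = 0.000418
Total = 0.007398.
P(M1 | evidence) = 0.000418 / 0.007398 ≈ 0.057.

0.057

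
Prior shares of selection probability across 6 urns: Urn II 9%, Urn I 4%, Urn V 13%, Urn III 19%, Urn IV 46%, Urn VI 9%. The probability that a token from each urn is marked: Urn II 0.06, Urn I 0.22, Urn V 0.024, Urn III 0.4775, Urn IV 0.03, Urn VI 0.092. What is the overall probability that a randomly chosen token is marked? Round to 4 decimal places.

Prior × likelihood for each hypothesis:
  Urn II: 0.09 × 0.06 = 0.0054
  Urn I: 0.04 × 0.22 = 0.0088
  Urn V: 0.13 × 0.024 = 0.00312
  Urn III: 0.19 × 0.4775 = 0.090725
  Urn IV: 0.46 × 0.03 = 0.0138
  Urn VI: 0.09 × 0.092 = 0.00828
P(marked) = 0.0054 + 0.0088 + 0.00312 + 0.090725 + 0.0138 + 0.00828 = 0.130125 → 0.1301.

0.1301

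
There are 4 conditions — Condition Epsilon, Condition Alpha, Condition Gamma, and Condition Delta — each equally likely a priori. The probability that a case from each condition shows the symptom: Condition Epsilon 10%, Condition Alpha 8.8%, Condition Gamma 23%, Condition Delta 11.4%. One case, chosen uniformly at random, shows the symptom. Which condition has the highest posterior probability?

Condition Gamma

Since the prior is uniform, the posterior is proportional to the likelihood:
  Condition Epsilon: 0.1
  Condition Alpha: 0.088
  Condition Gamma: 0.23
  Condition Delta: 0.114
Normalizing constant = 0.532.
Largest term belongs to Condition Gamma, so Condition Gamma is most probable.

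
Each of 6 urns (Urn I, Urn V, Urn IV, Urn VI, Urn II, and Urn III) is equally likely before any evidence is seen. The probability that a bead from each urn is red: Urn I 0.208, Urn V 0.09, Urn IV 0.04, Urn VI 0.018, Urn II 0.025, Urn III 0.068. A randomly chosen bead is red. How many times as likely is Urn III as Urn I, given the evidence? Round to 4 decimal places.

0.3269

With a uniform prior (1/6 each), posterior ∝ likelihood:
  Urn I: 0.208
  Urn V: 0.09
  Urn IV: 0.04
  Urn VI: 0.018
  Urn II: 0.025
  Urn III: 0.068
Total = 0.449.
The ratio is 0.068 / 0.208 (the normalizer cancels) = 0.3269.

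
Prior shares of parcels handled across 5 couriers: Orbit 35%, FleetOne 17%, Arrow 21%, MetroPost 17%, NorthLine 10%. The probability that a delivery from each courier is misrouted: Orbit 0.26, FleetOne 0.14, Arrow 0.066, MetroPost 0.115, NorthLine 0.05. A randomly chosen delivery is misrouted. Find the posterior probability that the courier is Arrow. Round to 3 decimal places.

Unnormalized posteriors (prior × likelihood):
  Orbit: 0.35 × 0.26 = 0.091
  FleetOne: 0.17 × 0.14 = 0.0238
  Arrow: 0.21 × 0.066 = 0.01386
  MetroPost: 0.17 × 0.115 = 0.01955
  NorthLine: 0.1 × 0.05 = 0.005
Total = 0.15321.
P(Arrow | evidence) = 0.01386 / 0.15321 ≈ 0.090.

0.090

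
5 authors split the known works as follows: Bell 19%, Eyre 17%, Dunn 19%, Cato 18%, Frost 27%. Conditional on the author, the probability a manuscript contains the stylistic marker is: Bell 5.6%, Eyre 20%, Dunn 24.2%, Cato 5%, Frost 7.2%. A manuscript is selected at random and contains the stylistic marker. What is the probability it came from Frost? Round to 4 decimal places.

Unnormalized posteriors (prior × likelihood):
  Bell: 0.19 × 0.056 = 0.01064
  Eyre: 0.17 × 0.2 = 0.034
  Dunn: 0.19 × 0.242 = 0.04598
  Cato: 0.18 × 0.05 = 0.009
  Frost: 0.27 × 0.072 = 0.01944
Normalizing constant = 0.11906.
P(Frost | evidence) = 0.01944 / 0.11906 ≈ 0.1633.

0.1633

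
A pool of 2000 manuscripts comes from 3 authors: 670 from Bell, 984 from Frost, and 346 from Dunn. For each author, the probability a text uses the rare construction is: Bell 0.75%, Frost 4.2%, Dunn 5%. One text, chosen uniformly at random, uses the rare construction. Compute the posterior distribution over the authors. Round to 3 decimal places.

By Bayes' rule, posterior ∝ prior × likelihood:
  Bell: 0.335 × 0.0075 = 0.0025125
  Frost: 0.492 × 0.042 = 0.020664
  Dunn: 0.173 × 0.05 = 0.00865
Normalizing constant = 0.0318265.
P(Bell | rare-form) = 0.0025125/0.0318265 ≈ 0.079
P(Frost | rare-form) = 0.020664/0.0318265 ≈ 0.649
P(Dunn | rare-form) = 0.00865/0.0318265 ≈ 0.272

Bell 0.079, Frost 0.649, Dunn 0.272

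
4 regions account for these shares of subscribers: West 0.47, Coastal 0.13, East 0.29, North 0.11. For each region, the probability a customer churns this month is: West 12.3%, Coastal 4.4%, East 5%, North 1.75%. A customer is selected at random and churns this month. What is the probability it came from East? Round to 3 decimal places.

0.181

Prior × likelihood for each hypothesis:
  West: 0.47 × 0.123 = 0.05781
  Coastal: 0.13 × 0.044 = 0.00572
  East: 0.29 × 0.05 = 0.0145
  North: 0.11 × 0.0175 = 0.001925
Total = 0.079955.
P(East | evidence) = 0.0145 / 0.079955 ≈ 0.181.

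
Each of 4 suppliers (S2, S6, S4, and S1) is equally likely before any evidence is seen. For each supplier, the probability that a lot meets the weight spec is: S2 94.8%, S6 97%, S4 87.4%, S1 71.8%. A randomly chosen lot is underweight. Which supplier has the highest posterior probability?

Taking complements, P(underweight | each) = S2 0.052, S6 0.03, S4 0.126, S1 0.282.
Since the prior is uniform, the posterior is proportional to the likelihood:
  S2: 0.052
  S6: 0.03
  S4: 0.126
  S1: 0.282
Sum = 0.49.
Largest term belongs to S1, so S1 is most probable.

S1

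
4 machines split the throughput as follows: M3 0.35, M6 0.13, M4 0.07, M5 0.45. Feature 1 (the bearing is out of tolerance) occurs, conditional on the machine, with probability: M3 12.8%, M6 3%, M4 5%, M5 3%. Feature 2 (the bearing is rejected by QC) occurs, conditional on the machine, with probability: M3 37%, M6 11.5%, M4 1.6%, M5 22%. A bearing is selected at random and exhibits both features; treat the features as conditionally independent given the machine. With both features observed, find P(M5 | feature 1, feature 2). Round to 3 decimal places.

0.148

Prior × likelihood for each hypothesis:
  M3: 0.35 × 0.128 × 0.37 = 0.016576
  M6: 0.13 × 0.03 × 0.115 = 0.0004485
  M4: 0.07 × 0.05 × 0.016 = 0.000056
  M5: 0.45 × 0.03 × 0.22 = 0.00297
Total = 0.0200505.
P(M5 | evidence) = 0.00297 / 0.0200505 ≈ 0.148.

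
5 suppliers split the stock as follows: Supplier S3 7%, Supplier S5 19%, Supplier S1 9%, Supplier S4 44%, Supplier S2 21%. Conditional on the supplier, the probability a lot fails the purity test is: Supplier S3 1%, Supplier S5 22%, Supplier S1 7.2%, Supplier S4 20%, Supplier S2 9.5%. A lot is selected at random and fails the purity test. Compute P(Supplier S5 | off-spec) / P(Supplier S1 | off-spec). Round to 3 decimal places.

6.451

Unnormalized posteriors (prior × likelihood):
  Supplier S3: 0.07 × 0.01 = 0.0007
  Supplier S5: 0.19 × 0.22 = 0.0418
  Supplier S1: 0.09 × 0.072 = 0.00648
  Supplier S4: 0.44 × 0.2 = 0.088
  Supplier S2: 0.21 × 0.095 = 0.01995
Sum = 0.15693.
The ratio is 0.0418 / 0.00648 (the normalizer cancels) = 6.451.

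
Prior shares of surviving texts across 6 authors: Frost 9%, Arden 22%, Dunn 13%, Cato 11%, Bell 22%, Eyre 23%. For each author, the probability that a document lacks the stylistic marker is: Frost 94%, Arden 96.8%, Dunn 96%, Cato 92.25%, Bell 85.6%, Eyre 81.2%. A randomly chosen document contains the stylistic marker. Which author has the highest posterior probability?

Eyre

Taking complements, P(marker | each) = Frost 0.06, Arden 0.032, Dunn 0.04, Cato 0.0775, Bell 0.144, Eyre 0.188.
Unnormalized posteriors (prior × likelihood):
  Frost: 0.09 × 0.06 = 0.0054
  Arden: 0.22 × 0.032 = 0.00704
  Dunn: 0.13 × 0.04 = 0.0052
  Cato: 0.11 × 0.0775 = 0.008525
  Bell: 0.22 × 0.144 = 0.03168
  Eyre: 0.23 × 0.188 = 0.04324
Total = 0.101085.
Largest term belongs to Eyre, so Eyre is most probable.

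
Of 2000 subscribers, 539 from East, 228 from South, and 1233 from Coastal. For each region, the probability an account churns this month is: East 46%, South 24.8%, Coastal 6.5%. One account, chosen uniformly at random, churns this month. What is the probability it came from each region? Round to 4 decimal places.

East 0.6446, South 0.1470, Coastal 0.2084

Compute prior × likelihood for every hypothesis:
  East: 0.2695 × 0.46 = 0.12397
  South: 0.114 × 0.248 = 0.028272
  Coastal: 0.6165 × 0.065 = 0.0400725
Total = 0.1923145.
P(East | churn) = 0.12397/0.1923145 ≈ 0.6446
P(South | churn) = 0.028272/0.1923145 ≈ 0.1470
P(Coastal | churn) = 0.0400725/0.1923145 ≈ 0.2084
(Check: 0.6446+0.1470+0.2084 = 1.0000.)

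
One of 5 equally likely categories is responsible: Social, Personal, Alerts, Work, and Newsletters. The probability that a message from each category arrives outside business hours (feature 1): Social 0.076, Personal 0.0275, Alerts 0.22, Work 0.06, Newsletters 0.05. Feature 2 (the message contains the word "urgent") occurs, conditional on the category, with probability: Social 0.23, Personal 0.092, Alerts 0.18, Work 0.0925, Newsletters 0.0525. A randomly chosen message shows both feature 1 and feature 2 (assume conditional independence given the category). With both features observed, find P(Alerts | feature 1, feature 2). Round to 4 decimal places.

0.5842

Since the prior is uniform, the posterior is proportional to the likelihood:
  Social: 0.076 × 0.23 = 0.01748
  Personal: 0.0275 × 0.092 = 0.00253
  Alerts: 0.22 × 0.18 = 0.0396
  Work: 0.06 × 0.0925 = 0.00555
  Newsletters: 0.05 × 0.0525 = 0.002625
Sum = 0.067785.
P(Alerts | evidence) = 0.0396 / 0.067785 ≈ 0.5842.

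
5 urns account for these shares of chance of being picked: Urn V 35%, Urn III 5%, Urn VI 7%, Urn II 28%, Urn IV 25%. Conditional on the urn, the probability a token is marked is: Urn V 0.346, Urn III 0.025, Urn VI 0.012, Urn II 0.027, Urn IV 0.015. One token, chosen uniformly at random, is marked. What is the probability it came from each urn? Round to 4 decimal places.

Compute prior × likelihood for every hypothesis:
  Urn V: 0.35 × 0.346 = 0.1211
  Urn III: 0.05 × 0.025 = 0.00125
  Urn VI: 0.07 × 0.012 = 0.00084
  Urn II: 0.28 × 0.027 = 0.00756
  Urn IV: 0.25 × 0.015 = 0.00375
Sum = 0.1345.
P(Urn V | marked) = 0.1211/0.1345 ≈ 0.9004
P(Urn III | marked) = 0.00125/0.1345 ≈ 0.0093
P(Urn VI | marked) = 0.00084/0.1345 ≈ 0.0062
P(Urn II | marked) = 0.00756/0.1345 ≈ 0.0562
P(Urn IV | marked) = 0.00375/0.1345 ≈ 0.0279

Urn V 0.9004, Urn III 0.0093, Urn VI 0.0062, Urn II 0.0562, Urn IV 0.0279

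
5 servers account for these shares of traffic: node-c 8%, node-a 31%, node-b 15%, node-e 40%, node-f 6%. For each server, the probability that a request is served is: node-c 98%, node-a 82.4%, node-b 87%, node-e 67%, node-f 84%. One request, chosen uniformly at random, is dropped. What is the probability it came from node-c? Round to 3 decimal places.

0.007

Taking complements, P(dropped | each) = node-c 0.02, node-a 0.176, node-b 0.13, node-e 0.33, node-f 0.16.
By Bayes' rule, posterior ∝ prior × likelihood:
  node-c: 0.08 × 0.02 = 0.0016
  node-a: 0.31 × 0.176 = 0.05456
  node-b: 0.15 × 0.13 = 0.0195
  node-e: 0.4 × 0.33 = 0.132
  node-f: 0.06 × 0.16 = 0.0096
Total = 0.21726.
P(node-c | evidence) = 0.0016 / 0.21726 ≈ 0.007.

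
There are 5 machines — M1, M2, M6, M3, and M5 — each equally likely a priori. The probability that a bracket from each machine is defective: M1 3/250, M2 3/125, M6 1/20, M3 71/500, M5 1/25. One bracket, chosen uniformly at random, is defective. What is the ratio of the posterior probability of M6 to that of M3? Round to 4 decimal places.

Since the prior is uniform, the posterior is proportional to the likelihood:
  M1: 0.012
  M2: 0.024
  M6: 0.05
  M3: 0.142
  M5: 0.04
Normalizing constant = 0.268.
The ratio is 0.05 / 0.142 (the normalizer cancels) = 0.3521.

0.3521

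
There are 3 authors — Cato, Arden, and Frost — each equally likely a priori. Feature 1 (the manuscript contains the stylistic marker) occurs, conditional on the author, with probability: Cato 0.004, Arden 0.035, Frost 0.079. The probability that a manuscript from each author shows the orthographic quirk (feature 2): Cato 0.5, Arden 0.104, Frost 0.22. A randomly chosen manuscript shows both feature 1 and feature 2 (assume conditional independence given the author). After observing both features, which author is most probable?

Frost

With a uniform prior (1/3 each), posterior ∝ likelihood:
  Cato: 0.004 × 0.5 = 0.002
  Arden: 0.035 × 0.104 = 0.00364
  Frost: 0.079 × 0.22 = 0.01738
Sum = 0.02302.
Largest term belongs to Frost, so Frost is most probable.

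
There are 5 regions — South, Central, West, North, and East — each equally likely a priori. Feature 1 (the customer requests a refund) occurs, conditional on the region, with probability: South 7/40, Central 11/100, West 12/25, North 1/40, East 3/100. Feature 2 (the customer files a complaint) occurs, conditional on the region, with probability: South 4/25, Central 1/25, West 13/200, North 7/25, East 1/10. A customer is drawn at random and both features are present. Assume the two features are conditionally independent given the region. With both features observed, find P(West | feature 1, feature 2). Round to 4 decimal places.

0.4239

Since the prior is uniform, the posterior is proportional to the likelihood:
  South: 0.175 × 0.16 = 0.028
  Central: 0.11 × 0.04 = 0.0044
  West: 0.48 × 0.065 = 0.0312
  North: 0.025 × 0.28 = 0.007
  East: 0.03 × 0.1 = 0.003
Sum = 0.0736.
P(West | evidence) = 0.0312 / 0.0736 ≈ 0.4239.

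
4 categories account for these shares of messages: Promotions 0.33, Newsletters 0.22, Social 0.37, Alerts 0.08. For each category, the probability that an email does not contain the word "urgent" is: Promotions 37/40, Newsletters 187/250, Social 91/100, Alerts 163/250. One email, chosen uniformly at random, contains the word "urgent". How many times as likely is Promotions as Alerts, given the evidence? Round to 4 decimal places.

Taking complements, P(urgent-flag | each) = Promotions 0.075, Newsletters 0.252, Social 0.09, Alerts 0.348.
Prior × likelihood for each hypothesis:
  Promotions: 0.33 × 0.075 = 0.02475
  Newsletters: 0.22 × 0.252 = 0.05544
  Social: 0.37 × 0.09 = 0.0333
  Alerts: 0.08 × 0.348 = 0.02784
Normalizing constant = 0.14133.
The ratio is 0.02475 / 0.02784 (the normalizer cancels) = 0.8890.

0.8890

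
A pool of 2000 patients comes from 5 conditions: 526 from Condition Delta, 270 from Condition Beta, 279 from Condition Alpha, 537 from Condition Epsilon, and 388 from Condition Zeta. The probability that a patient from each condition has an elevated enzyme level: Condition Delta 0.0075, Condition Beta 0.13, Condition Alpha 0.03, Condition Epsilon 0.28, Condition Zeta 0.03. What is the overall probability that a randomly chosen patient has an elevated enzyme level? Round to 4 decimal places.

Prior × likelihood for each hypothesis:
  Condition Delta: 0.263 × 0.0075 = 0.0019725
  Condition Beta: 0.135 × 0.13 = 0.01755
  Condition Alpha: 0.1395 × 0.03 = 0.004185
  Condition Epsilon: 0.2685 × 0.28 = 0.07518
  Condition Zeta: 0.194 × 0.03 = 0.00582
P(elevated) = 0.0019725 + 0.01755 + 0.004185 + 0.07518 + 0.00582 = 0.1047075 → 0.1047.

0.1047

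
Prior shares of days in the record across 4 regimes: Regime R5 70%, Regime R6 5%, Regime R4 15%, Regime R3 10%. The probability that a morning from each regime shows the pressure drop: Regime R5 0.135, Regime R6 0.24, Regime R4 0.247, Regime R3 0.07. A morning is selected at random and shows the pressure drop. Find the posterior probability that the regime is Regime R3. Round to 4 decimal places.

0.0465

Prior × likelihood for each hypothesis:
  Regime R5: 0.7 × 0.135 = 0.0945
  Regime R6: 0.05 × 0.24 = 0.012
  Regime R4: 0.15 × 0.247 = 0.03705
  Regime R3: 0.1 × 0.07 = 0.007
Total = 0.15055.
P(Regime R3 | evidence) = 0.007 / 0.15055 ≈ 0.0465.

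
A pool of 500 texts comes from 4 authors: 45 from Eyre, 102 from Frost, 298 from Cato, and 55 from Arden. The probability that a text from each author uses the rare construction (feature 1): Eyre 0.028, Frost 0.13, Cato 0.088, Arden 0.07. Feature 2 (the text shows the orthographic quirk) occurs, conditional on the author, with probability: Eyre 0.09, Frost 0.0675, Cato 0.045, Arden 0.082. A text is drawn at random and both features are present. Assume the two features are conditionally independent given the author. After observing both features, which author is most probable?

Cato

Prior × likelihood for each hypothesis:
  Eyre: 0.09 × 0.028 × 0.09 = 0.0002268
  Frost: 0.204 × 0.13 × 0.0675 = 0.0017901
  Cato: 0.596 × 0.088 × 0.045 = 0.00236016
  Arden: 0.11 × 0.07 × 0.082 = 0.0006314
Total = 0.00500846.
Largest term belongs to Cato, so Cato is most probable.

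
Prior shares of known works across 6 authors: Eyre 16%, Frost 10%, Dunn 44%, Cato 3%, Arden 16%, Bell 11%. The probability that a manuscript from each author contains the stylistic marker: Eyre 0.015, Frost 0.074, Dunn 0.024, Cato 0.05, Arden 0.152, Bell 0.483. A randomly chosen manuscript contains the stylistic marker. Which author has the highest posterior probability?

Bell

Compute prior × likelihood for every hypothesis:
  Eyre: 0.16 × 0.015 = 0.0024
  Frost: 0.1 × 0.074 = 0.0074
  Dunn: 0.44 × 0.024 = 0.01056
  Cato: 0.03 × 0.05 = 0.0015
  Arden: 0.16 × 0.152 = 0.02432
  Bell: 0.11 × 0.483 = 0.05313
Total = 0.09931.
Largest term belongs to Bell, so Bell is most probable.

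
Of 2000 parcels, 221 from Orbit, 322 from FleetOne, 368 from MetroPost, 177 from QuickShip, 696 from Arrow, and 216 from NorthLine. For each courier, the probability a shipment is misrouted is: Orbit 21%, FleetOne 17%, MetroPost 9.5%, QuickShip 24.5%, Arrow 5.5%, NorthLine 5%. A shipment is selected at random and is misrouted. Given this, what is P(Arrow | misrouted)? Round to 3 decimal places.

Unnormalized posteriors (prior × likelihood):
  Orbit: 0.1105 × 0.21 = 0.023205
  FleetOne: 0.161 × 0.17 = 0.02737
  MetroPost: 0.184 × 0.095 = 0.01748
  QuickShip: 0.0885 × 0.245 = 0.0216825
  Arrow: 0.348 × 0.055 = 0.01914
  NorthLine: 0.108 × 0.05 = 0.0054
Sum = 0.1142775.
P(Arrow | evidence) = 0.01914 / 0.1142775 ≈ 0.167.

0.167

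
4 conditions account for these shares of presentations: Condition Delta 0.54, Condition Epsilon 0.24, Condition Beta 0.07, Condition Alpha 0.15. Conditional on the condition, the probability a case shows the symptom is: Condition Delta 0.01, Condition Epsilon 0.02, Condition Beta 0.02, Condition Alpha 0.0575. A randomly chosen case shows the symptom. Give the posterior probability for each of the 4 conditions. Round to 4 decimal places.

Unnormalized posteriors (prior × likelihood):
  Condition Delta: 0.54 × 0.01 = 0.0054
  Condition Epsilon: 0.24 × 0.02 = 0.0048
  Condition Beta: 0.07 × 0.02 = 0.0014
  Condition Alpha: 0.15 × 0.0575 = 0.008625
Total = 0.020225.
P(Condition Delta | symptomatic) = 0.0054/0.020225 ≈ 0.2670
P(Condition Epsilon | symptomatic) = 0.0048/0.020225 ≈ 0.2373
P(Condition Beta | symptomatic) = 0.0014/0.020225 ≈ 0.0692
P(Condition Alpha | symptomatic) = 0.008625/0.020225 ≈ 0.4265

Condition Delta 0.2670, Condition Epsilon 0.2373, Condition Beta 0.0692, Condition Alpha 0.4265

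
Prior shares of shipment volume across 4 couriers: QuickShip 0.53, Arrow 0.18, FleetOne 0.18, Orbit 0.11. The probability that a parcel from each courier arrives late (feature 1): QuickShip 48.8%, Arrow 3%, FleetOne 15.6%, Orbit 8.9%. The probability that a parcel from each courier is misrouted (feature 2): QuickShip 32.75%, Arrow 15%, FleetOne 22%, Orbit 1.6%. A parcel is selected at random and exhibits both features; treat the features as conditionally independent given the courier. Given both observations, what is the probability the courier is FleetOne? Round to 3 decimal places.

By Bayes' rule, posterior ∝ prior × likelihood:
  QuickShip: 0.53 × 0.488 × 0.3275 = 0.0847046
  Arrow: 0.18 × 0.03 × 0.15 = 0.00081
  FleetOne: 0.18 × 0.156 × 0.22 = 0.0061776
  Orbit: 0.11 × 0.089 × 0.016 = 0.00015664
Normalizing constant = 0.09184884.
P(FleetOne | evidence) = 0.0061776 / 0.09184884 ≈ 0.067.

0.067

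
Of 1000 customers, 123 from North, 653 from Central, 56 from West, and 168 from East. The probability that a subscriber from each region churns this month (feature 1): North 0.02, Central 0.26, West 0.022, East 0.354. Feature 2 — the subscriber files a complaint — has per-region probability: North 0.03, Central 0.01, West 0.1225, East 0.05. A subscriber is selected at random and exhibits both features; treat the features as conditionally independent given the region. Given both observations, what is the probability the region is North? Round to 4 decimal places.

0.0151

Compute prior × likelihood for every hypothesis:
  North: 0.123 × 0.02 × 0.03 = 0.0000738
  Central: 0.653 × 0.26 × 0.01 = 0.0016978
  West: 0.056 × 0.022 × 0.1225 = 0.00015092
  East: 0.168 × 0.354 × 0.05 = 0.0029736
Total = 0.00489612.
P(North | evidence) = 0.0000738 / 0.00489612 ≈ 0.0151.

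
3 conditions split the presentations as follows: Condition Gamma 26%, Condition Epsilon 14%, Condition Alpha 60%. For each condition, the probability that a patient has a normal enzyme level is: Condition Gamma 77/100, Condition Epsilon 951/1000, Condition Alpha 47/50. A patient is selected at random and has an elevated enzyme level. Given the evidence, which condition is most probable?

Condition Gamma

Taking complements, P(elevated | each) = Condition Gamma 0.23, Condition Epsilon 0.049, Condition Alpha 0.06.
By Bayes' rule, posterior ∝ prior × likelihood:
  Condition Gamma: 0.26 × 0.23 = 0.0598
  Condition Epsilon: 0.14 × 0.049 = 0.00686
  Condition Alpha: 0.6 × 0.06 = 0.036
Total = 0.10266.
Largest term belongs to Condition Gamma, so Condition Gamma is most probable.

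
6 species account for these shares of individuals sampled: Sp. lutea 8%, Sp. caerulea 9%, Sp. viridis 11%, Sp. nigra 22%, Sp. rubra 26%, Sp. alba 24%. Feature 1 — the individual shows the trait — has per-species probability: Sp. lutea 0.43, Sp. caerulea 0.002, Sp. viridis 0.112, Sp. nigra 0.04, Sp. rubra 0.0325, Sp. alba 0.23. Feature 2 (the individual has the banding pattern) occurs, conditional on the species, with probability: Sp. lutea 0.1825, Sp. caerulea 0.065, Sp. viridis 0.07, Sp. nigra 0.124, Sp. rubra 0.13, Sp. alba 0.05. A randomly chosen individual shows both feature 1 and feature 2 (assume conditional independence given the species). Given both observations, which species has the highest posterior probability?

Sp. lutea

Prior × likelihood for each hypothesis:
  Sp. lutea: 0.08 × 0.43 × 0.1825 = 0.006278
  Sp. caerulea: 0.09 × 0.002 × 0.065 = 0.0000117
  Sp. viridis: 0.11 × 0.112 × 0.07 = 0.0008624
  Sp. nigra: 0.22 × 0.04 × 0.124 = 0.0010912
  Sp. rubra: 0.26 × 0.0325 × 0.13 = 0.0010985
  Sp. alba: 0.24 × 0.23 × 0.05 = 0.00276
Total = 0.0121018.
Largest term belongs to Sp. lutea, so Sp. lutea is most probable.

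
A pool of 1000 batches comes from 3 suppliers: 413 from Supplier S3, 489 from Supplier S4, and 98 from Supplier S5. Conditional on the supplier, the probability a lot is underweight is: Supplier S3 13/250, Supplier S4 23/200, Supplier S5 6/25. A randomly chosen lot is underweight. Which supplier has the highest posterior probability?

By Bayes' rule, posterior ∝ prior × likelihood:
  Supplier S3: 0.413 × 0.052 = 0.021476
  Supplier S4: 0.489 × 0.115 = 0.056235
  Supplier S5: 0.098 × 0.24 = 0.02352
Sum = 0.101231.
Largest term belongs to Supplier S4, so Supplier S4 is most probable.

Supplier S4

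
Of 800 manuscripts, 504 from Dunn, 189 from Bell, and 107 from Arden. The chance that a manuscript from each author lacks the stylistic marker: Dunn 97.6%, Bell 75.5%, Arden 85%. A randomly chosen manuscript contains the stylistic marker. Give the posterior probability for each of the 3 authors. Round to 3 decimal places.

Taking complements, P(marker | each) = Dunn 0.024, Bell 0.245, Arden 0.15.
Unnormalized posteriors (prior × likelihood):
  Dunn: 0.63 × 0.024 = 0.01512
  Bell: 0.23625 × 0.245 = 0.05788125
  Arden: 0.13375 × 0.15 = 0.0200625
Total = 0.09306375.
P(Dunn | marker) = 0.01512/0.09306375 ≈ 0.162
P(Bell | marker) = 0.05788125/0.09306375 ≈ 0.622
P(Arden | marker) = 0.0200625/0.09306375 ≈ 0.216

Dunn 0.162, Bell 0.622, Arden 0.216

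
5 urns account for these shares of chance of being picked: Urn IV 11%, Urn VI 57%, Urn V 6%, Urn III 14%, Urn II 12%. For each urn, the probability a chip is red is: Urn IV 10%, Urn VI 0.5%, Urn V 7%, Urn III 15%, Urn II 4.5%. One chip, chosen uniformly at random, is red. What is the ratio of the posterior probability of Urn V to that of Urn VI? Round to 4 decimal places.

By Bayes' rule, posterior ∝ prior × likelihood:
  Urn IV: 0.11 × 0.1 = 0.011
  Urn VI: 0.57 × 0.005 = 0.00285
  Urn V: 0.06 × 0.07 = 0.0042
  Urn III: 0.14 × 0.15 = 0.021
  Urn II: 0.12 × 0.045 = 0.0054
Sum = 0.04445.
The ratio is 0.0042 / 0.00285 (the normalizer cancels) = 1.4737.

1.4737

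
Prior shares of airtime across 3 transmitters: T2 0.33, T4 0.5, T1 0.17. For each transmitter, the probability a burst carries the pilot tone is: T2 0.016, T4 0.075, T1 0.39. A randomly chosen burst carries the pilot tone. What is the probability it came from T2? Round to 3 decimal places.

Prior × likelihood for each hypothesis:
  T2: 0.33 × 0.016 = 0.00528
  T4: 0.5 × 0.075 = 0.0375
  T1: 0.17 × 0.39 = 0.0663
Total = 0.10908.
P(T2 | evidence) = 0.00528 / 0.10908 ≈ 0.048.

0.048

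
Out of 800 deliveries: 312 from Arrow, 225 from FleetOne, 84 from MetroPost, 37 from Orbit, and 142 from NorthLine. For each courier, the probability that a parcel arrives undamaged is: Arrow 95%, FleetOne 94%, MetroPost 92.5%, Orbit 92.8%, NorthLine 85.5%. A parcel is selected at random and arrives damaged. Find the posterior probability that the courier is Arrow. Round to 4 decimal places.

Taking complements, P(damaged | each) = Arrow 0.05, FleetOne 0.06, MetroPost 0.075, Orbit 0.072, NorthLine 0.145.
Unnormalized posteriors (prior × likelihood):
  Arrow: 0.39 × 0.05 = 0.0195
  FleetOne: 0.28125 × 0.06 = 0.016875
  MetroPost: 0.105 × 0.075 = 0.007875
  Orbit: 0.04625 × 0.072 = 0.00333
  NorthLine: 0.1775 × 0.145 = 0.0257375
Total = 0.0733175.
P(Arrow | evidence) = 0.0195 / 0.0733175 ≈ 0.2660.

0.2660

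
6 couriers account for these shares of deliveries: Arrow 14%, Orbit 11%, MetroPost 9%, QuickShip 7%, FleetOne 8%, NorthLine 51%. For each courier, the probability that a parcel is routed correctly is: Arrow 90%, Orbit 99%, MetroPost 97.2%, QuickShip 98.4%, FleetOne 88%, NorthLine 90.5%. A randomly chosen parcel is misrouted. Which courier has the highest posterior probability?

NorthLine

Taking complements, P(misrouted | each) = Arrow 0.1, Orbit 0.01, MetroPost 0.028, QuickShip 0.016, FleetOne 0.12, NorthLine 0.095.
By Bayes' rule, posterior ∝ prior × likelihood:
  Arrow: 0.14 × 0.1 = 0.014
  Orbit: 0.11 × 0.01 = 0.0011
  MetroPost: 0.09 × 0.028 = 0.00252
  QuickShip: 0.07 × 0.016 = 0.00112
  FleetOne: 0.08 × 0.12 = 0.0096
  NorthLine: 0.51 × 0.095 = 0.04845
Normalizing constant = 0.07679.
Largest term belongs to NorthLine, so NorthLine is most probable.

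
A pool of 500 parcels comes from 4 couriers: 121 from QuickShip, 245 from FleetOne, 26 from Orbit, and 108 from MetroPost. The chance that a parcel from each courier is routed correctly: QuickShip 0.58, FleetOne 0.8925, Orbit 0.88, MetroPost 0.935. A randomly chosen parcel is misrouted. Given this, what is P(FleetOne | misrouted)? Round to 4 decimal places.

0.3017

Taking complements, P(misrouted | each) = QuickShip 0.42, FleetOne 0.1075, Orbit 0.12, MetroPost 0.065.
By Bayes' rule, posterior ∝ prior × likelihood:
  QuickShip: 0.242 × 0.42 = 0.10164
  FleetOne: 0.49 × 0.1075 = 0.052675
  Orbit: 0.052 × 0.12 = 0.00624
  MetroPost: 0.216 × 0.065 = 0.01404
Total = 0.174595.
P(FleetOne | evidence) = 0.052675 / 0.174595 ≈ 0.3017.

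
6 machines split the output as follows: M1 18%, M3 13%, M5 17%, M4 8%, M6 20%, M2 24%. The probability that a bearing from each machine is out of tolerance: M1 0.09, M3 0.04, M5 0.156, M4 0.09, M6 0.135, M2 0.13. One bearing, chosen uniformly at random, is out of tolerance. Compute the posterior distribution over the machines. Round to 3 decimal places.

Prior × likelihood for each hypothesis:
  M1: 0.18 × 0.09 = 0.0162
  M3: 0.13 × 0.04 = 0.0052
  M5: 0.17 × 0.156 = 0.02652
  M4: 0.08 × 0.09 = 0.0072
  M6: 0.2 × 0.135 = 0.027
  M2: 0.24 × 0.13 = 0.0312
Sum = 0.11332.
P(M1 | oversize) = 0.0162/0.11332 ≈ 0.143
P(M3 | oversize) = 0.0052/0.11332 ≈ 0.046
P(M5 | oversize) = 0.02652/0.11332 ≈ 0.234
P(M4 | oversize) = 0.0072/0.11332 ≈ 0.064
P(M6 | oversize) = 0.027/0.11332 ≈ 0.238
P(M2 | oversize) = 0.0312/0.11332 ≈ 0.275
(Check: 0.143+0.046+0.234+0.064+0.238+0.275 = 1.000.)

M1 0.143, M3 0.046, M5 0.234, M4 0.064, M6 0.238, M2 0.275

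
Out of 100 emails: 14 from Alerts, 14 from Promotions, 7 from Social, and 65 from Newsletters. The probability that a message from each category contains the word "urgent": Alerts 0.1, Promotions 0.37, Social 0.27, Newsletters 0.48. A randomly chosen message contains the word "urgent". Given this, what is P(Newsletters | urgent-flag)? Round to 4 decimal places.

Unnormalized posteriors (prior × likelihood):
  Alerts: 0.14 × 0.1 = 0.014
  Promotions: 0.14 × 0.37 = 0.0518
  Social: 0.07 × 0.27 = 0.0189
  Newsletters: 0.65 × 0.48 = 0.312
Normalizing constant = 0.3967.
P(Newsletters | evidence) = 0.312 / 0.3967 ≈ 0.7865.

0.7865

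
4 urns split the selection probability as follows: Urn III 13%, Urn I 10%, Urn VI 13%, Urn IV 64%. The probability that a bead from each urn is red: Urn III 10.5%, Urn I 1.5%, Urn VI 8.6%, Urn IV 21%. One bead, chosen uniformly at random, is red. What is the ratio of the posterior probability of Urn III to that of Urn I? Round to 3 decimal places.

Prior × likelihood for each hypothesis:
  Urn III: 0.13 × 0.105 = 0.01365
  Urn I: 0.1 × 0.015 = 0.0015
  Urn VI: 0.13 × 0.086 = 0.01118
  Urn IV: 0.64 × 0.21 = 0.1344
Normalizing constant = 0.16073.
The ratio is 0.01365 / 0.0015 (the normalizer cancels) = 9.100.

9.100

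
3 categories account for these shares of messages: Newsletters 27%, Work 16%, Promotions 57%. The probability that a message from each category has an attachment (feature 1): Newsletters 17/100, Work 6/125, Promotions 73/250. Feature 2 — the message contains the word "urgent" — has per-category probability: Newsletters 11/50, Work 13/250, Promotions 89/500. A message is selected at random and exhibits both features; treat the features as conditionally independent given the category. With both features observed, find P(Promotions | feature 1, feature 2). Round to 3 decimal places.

0.738

Prior × likelihood for each hypothesis:
  Newsletters: 0.27 × 0.17 × 0.22 = 0.010098
  Work: 0.16 × 0.048 × 0.052 = 0.00039936
  Promotions: 0.57 × 0.292 × 0.178 = 0.02962632
Sum = 0.04012368.
P(Promotions | evidence) = 0.02962632 / 0.04012368 ≈ 0.738.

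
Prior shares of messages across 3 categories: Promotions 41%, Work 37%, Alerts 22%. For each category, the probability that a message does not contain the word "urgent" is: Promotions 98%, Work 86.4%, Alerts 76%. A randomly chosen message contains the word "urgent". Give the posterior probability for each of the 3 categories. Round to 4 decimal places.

Taking complements, P(urgent-flag | each) = Promotions 0.02, Work 0.136, Alerts 0.24.
Compute prior × likelihood for every hypothesis:
  Promotions: 0.41 × 0.02 = 0.0082
  Work: 0.37 × 0.136 = 0.05032
  Alerts: 0.22 × 0.24 = 0.0528
Total = 0.11132.
P(Promotions | urgent-flag) = 0.0082/0.11132 ≈ 0.0737
P(Work | urgent-flag) = 0.05032/0.11132 ≈ 0.4520
P(Alerts | urgent-flag) = 0.0528/0.11132 ≈ 0.4743

Promotions 0.0737, Work 0.4520, Alerts 0.4743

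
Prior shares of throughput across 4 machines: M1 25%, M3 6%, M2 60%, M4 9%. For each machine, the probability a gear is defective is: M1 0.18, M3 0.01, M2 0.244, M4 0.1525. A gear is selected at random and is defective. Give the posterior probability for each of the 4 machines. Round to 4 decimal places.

M1 0.2187, M3 0.0029, M2 0.7116, M4 0.0667

Prior × likelihood for each hypothesis:
  M1: 0.25 × 0.18 = 0.045
  M3: 0.06 × 0.01 = 0.0006
  M2: 0.6 × 0.244 = 0.1464
  M4: 0.09 × 0.1525 = 0.013725
Total = 0.205725.
P(M1 | defective) = 0.045/0.205725 ≈ 0.2187
P(M3 | defective) = 0.0006/0.205725 ≈ 0.0029
P(M2 | defective) = 0.1464/0.205725 ≈ 0.7116
P(M4 | defective) = 0.013725/0.205725 ≈ 0.0667
(Check: 0.2187+0.0029+0.7116+0.0667 = 0.9999.)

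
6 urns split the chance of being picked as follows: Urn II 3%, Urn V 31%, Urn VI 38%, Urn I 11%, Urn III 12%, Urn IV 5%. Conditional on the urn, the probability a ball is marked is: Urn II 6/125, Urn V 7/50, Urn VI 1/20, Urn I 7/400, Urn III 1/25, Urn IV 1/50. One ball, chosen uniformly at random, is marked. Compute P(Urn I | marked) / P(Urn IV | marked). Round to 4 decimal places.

Unnormalized posteriors (prior × likelihood):
  Urn II: 0.03 × 0.048 = 0.00144
  Urn V: 0.31 × 0.14 = 0.0434
  Urn VI: 0.38 × 0.05 = 0.019
  Urn I: 0.11 × 0.0175 = 0.001925
  Urn III: 0.12 × 0.04 = 0.0048
  Urn IV: 0.05 × 0.02 = 0.001
Total = 0.071565.
The ratio is 0.001925 / 0.001 (the normalizer cancels) = 1.9250.

1.9250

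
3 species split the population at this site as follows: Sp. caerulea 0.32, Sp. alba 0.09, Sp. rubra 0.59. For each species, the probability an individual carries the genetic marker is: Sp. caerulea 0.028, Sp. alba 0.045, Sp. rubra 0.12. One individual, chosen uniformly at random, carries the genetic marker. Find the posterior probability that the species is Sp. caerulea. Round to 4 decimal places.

Compute prior × likelihood for every hypothesis:
  Sp. caerulea: 0.32 × 0.028 = 0.00896
  Sp. alba: 0.09 × 0.045 = 0.00405
  Sp. rubra: 0.59 × 0.12 = 0.0708
Total = 0.08381.
P(Sp. caerulea | evidence) = 0.00896 / 0.08381 ≈ 0.1069.

0.1069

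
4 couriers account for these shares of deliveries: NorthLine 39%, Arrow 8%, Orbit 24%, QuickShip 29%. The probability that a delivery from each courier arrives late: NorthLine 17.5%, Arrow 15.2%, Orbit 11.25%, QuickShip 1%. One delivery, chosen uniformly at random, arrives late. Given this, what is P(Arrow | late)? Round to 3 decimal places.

By Bayes' rule, posterior ∝ prior × likelihood:
  NorthLine: 0.39 × 0.175 = 0.06825
  Arrow: 0.08 × 0.152 = 0.01216
  Orbit: 0.24 × 0.1125 = 0.027
  QuickShip: 0.29 × 0.01 = 0.0029
Sum = 0.11031.
P(Arrow | evidence) = 0.01216 / 0.11031 ≈ 0.110.

0.110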